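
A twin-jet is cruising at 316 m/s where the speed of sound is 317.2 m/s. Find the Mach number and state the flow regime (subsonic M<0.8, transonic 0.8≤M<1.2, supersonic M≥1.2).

M = v/a = 316 / 317.2 = 0.996
M = 0.996 → transonic.

M = 0.996 (transonic)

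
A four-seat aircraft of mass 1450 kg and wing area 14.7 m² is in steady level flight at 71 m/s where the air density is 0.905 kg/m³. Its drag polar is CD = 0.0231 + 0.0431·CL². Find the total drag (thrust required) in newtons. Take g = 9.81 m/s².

Weight W = mg = 1450 × 9.81 = 14224 N; in level flight L = W.
Dynamic pressure q = 0.5 × 0.905 × 71² = 2281 Pa.
CL = 2W/(ρv²S) = 2×14224/(0.905×71²×14.7) = 0.4242.
CD = 0.0231 + 0.0431 × 0.4242² = 0.03086.
D = q·S·CD = 2281 × 14.7 × 0.03086 = 1035 N

D = 1030 N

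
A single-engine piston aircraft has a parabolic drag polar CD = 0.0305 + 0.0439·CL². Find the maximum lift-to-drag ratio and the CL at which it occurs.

For CD = CD0 + K·CL², (L/D)max occurs at CL* = √(CD0/K) and equals 1/(2√(K·CD0)).
(L/D)max = 1/(2√(0.0439 × 0.0305)) = 1/(2 × 0.03659) = 13.7
CL* = √(0.0305/0.0439) = 0.834

(L/D)max = 13.7, at CL = 0.834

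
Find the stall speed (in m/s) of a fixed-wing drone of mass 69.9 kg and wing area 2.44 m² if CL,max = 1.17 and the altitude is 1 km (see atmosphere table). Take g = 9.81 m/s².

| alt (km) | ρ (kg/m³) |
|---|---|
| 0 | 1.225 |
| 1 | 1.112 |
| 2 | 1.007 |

At 1 km, from the table: ρ = 1.112 kg/m³.
At stall, lift equals weight: L = W = m·g = 69.9 × 9.81 = 685.7 N.
V_stall = √(2W/(ρ·S·CL,max)) = √(2 × 685.7 / (1.112 × 2.44 × 1.17))
V_stall = √432 = 20.8 m/s

V_stall = 20.8 m/s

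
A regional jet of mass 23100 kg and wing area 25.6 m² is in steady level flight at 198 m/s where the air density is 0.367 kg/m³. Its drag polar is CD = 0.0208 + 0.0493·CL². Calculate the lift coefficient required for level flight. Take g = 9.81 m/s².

In steady level flight, lift balances weight: W = mg = 23100 × 9.81 = 2.2661×10^5 N.
q = ½ρv² = ½ × 0.367 × 198² = 7194 Pa.
CL = W/(q·S) = 2.2661×10^5 / (7194 × 25.6) = 1.23.

CL = 1.23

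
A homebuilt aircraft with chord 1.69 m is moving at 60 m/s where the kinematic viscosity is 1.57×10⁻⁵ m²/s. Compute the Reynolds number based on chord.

Re = v·c/ν = 60 × 1.69 / (1.57×10⁻⁵) = 6.46×10^6

Re = 6.46×10^6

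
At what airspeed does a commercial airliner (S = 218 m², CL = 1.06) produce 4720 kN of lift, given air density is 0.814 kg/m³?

v = 224 m/s

L = ½ρv²S·CL ⇒ v = √(2L/(ρ·S·CL))
v = √(2 × 4.72×10^6 / (0.814 × 218 × 1.06)) = √50190 = 224 m/s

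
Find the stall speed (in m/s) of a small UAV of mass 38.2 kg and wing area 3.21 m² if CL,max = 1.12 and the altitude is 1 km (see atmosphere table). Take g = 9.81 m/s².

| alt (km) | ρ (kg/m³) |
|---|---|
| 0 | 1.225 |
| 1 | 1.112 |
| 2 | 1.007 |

At 1 km, from the table: ρ = 1.112 kg/m³.
Weight W = mg = 38.2 × 9.81 = 374.7 N.
From L = ½ρV²S·CL,max = W: V_stall = √(2W/(ρSCL,max)) = √(2·374.7/(1.112·3.21·1.12))
V_stall = √187.5 = 13.7 m/s

V_stall = 13.7 m/s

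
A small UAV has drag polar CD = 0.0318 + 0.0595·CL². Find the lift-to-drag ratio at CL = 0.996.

L/D = 11

CD = 0.0318 + 0.0595 × 0.996² = 0.09082
L/D = CL/CD = 0.996 / 0.09082 = 11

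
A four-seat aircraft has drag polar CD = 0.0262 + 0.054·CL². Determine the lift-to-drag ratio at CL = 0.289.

CD = 0.0262 + 0.054 × 0.289² = 0.03071
L/D = CL/CD = 0.289 / 0.03071 = 9.41

L/D = 9.41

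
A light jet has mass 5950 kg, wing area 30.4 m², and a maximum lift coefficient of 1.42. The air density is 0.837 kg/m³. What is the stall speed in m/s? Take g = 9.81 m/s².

At stall, lift equals weight: L = W = m·g = 5950 × 9.81 = 58370 N.
From L = ½ρV²S·CL,max = W: V_stall = √(2W/(ρSCL,max)) = √(2·58370/(0.837·30.4·1.42))
V_stall = √3231 = 56.8 m/s

V_stall = 56.8 m/s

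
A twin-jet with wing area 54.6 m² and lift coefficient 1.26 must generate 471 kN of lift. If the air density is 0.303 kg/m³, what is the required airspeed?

v = 213 m/s

L = ½ρv²S·CL ⇒ v = √(2L/(ρ·S·CL))
v = √(2 × 4.71×10^5 / (0.303 × 54.6 × 1.26)) = √45190 = 213 m/s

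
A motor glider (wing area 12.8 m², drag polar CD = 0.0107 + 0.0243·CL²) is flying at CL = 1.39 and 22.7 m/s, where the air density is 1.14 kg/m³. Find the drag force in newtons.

D = 217 N

CD = 0.0107 + 0.0243 × 1.39² = 0.05765
D = ½ρv²S·CD = ½ × 1.14 × 22.7² × 12.8 × 0.05765 = 217 N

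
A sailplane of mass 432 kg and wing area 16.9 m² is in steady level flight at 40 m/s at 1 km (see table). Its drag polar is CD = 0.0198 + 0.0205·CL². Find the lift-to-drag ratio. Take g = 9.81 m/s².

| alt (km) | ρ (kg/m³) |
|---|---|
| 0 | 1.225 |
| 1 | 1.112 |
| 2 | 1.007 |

At 1 km, from the table: ρ = 1.112 kg/m³.
In steady level flight, lift balances weight: W = mg = 432 × 9.81 = 4237.9 N.
q = ½ρv² = ½ × 1.112 × 40² = 889.6 Pa.
CL = W/(q·S) = 4237.9 / (889.6 × 16.9) = 0.2819.
CD = 0.0198 + 0.0205 × 0.2819² = 0.02143.
L/D = CL/CD = 0.2819 / 0.02143 = 13.2

L/D = 13.2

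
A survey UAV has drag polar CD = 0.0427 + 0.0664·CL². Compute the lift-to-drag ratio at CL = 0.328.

L/D = 6.58

CD = 0.0427 + 0.0664 × 0.328² = 0.04984
L/D = CL/CD = 0.328 / 0.04984 = 6.58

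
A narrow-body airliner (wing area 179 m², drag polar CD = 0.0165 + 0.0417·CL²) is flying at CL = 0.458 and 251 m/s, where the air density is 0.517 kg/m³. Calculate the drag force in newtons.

D = 73600 N

CD = 0.0165 + 0.0417 × 0.458² = 0.02525
D = ½ρv²S·CD = ½ × 0.517 × 251² × 179 × 0.02525 = 73600 N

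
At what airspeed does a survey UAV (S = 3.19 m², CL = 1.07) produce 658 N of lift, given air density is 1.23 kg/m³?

L = ½ρv²S·CL ⇒ v = √(2L/(ρ·S·CL))
v = √(2 × 658 / (1.23 × 3.19 × 1.07)) = √313.5 = 17.7 m/s

v = 17.7 m/s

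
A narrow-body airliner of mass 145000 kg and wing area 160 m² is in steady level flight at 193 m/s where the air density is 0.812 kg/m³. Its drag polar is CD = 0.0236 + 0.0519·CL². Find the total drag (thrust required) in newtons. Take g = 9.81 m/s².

Weight W = mg = 145000 × 9.81 = 1.4224×10^6 N; in level flight L = W.
q = ½ρv² = ½ × 0.812 × 193² = 15120 Pa.
CL = 2W/(ρv²S) = 2×1.4224×10^6/(0.812×193²×160) = 0.5879.
CD = 0.0236 + 0.0519 × 0.5879² = 0.04154.
D = q·S·CD = 15120 × 160 × 0.04154 = 1.005×10^5 N

D = 1.01×10^5 N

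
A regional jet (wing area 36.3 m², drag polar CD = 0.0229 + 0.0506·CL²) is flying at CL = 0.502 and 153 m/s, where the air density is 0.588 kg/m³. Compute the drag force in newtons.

D = 8910 N

CD = 0.0229 + 0.0506 × 0.502² = 0.03565
D = ½ρv²S·CD = ½ × 0.588 × 153² × 36.3 × 0.03565 = 8910 N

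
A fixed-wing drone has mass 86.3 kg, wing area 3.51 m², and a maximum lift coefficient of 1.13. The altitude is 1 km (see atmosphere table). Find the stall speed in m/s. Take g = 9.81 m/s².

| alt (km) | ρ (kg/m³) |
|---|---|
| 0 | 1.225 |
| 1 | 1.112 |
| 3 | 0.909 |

At 1 km, from the table: ρ = 1.112 kg/m³.
Weight W = mg = 86.3 × 9.81 = 846.6 N.
From L = ½ρV²S·CL,max = W: V_stall = √(2W/(ρSCL,max)) = √(2·846.6/(1.112·3.51·1.13))
V_stall = √383.9 = 19.6 m/s

V_stall = 19.6 m/s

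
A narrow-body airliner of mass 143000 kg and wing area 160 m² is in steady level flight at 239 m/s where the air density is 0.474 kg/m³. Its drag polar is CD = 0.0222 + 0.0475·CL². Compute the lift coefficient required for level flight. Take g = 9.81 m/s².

Weight W = mg = 143000 × 9.81 = 1.4028×10^6 N; in level flight L = W.
q = ½ρv² = ½ × 0.474 × 239² = 13540 Pa.
Required CL = L/(qS) = 1.4028×10^6/(13540·160) = 0.6477.

CL = 0.648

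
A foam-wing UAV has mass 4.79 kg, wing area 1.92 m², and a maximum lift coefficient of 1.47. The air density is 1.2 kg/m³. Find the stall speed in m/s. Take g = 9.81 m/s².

At stall, lift equals weight: L = W = m·g = 4.79 × 9.81 = 46.99 N.
From L = ½ρV²S·CL,max = W: V_stall = √(2W/(ρSCL,max)) = √(2·46.99/(1.2·1.92·1.47))
V_stall = √27.75 = 5.27 m/s

V_stall = 5.27 m/s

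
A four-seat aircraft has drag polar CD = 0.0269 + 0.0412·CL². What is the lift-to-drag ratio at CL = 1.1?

CD = 0.0269 + 0.0412 × 1.1² = 0.07675
L/D = CL/CD = 1.1 / 0.07675 = 14.3

L/D = 14.3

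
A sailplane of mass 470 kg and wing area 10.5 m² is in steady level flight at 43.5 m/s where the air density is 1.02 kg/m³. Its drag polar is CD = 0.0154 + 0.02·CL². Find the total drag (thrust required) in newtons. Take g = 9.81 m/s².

D = 198 N

In steady level flight, lift balances weight: W = mg = 470 × 9.81 = 4610.7 N.
q = ½ρv² = ½ × 1.02 × 43.5² = 965 Pa.
CL = 2W/(ρv²S) = 2×4610.7/(1.02×43.5²×10.5) = 0.455.
CD = 0.0154 + 0.02 × 0.455² = 0.01954.
D = q·S·CD = 965 × 10.5 × 0.01954 = 198 N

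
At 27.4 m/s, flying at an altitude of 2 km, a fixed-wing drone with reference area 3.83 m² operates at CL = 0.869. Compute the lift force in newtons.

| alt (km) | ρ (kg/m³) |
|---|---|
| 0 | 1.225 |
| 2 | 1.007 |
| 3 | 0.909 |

At 2 km, from the table: ρ = 1.007 kg/m³.
Dynamic pressure q = ½ρv² = ½ × 1.007 × 27.4² = 378 Pa.
L = q·S·CL = 378 × 3.83 × 0.869 = 1260 N

L = 1260 N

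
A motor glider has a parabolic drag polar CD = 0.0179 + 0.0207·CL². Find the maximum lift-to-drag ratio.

(L/D)max = 26

For CD = CD0 + K·CL², (L/D)max occurs at CL* = √(CD0/K) and equals 1/(2√(K·CD0)).
(L/D)max = 1/(2√(0.0207 × 0.0179)) = 1/(2 × 0.01925) = 26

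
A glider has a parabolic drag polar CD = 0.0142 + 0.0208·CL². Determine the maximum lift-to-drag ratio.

(L/D)max = 29.1

For CD = CD0 + K·CL², (L/D)max occurs at CL* = √(CD0/K) and equals 1/(2√(K·CD0)).
(L/D)max = 1/(2√(0.0208 × 0.0142)) = 1/(2 × 0.01719) = 29.1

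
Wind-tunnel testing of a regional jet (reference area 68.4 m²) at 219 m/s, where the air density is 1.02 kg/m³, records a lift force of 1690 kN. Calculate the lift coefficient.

CL = 1.01

From L = ½ρv²S·CL, rearranging gives CL = 2L/(ρv²S).
CL = 2 × 1.69×10^6 / (1.02 × 219² × 68.4) = 1.01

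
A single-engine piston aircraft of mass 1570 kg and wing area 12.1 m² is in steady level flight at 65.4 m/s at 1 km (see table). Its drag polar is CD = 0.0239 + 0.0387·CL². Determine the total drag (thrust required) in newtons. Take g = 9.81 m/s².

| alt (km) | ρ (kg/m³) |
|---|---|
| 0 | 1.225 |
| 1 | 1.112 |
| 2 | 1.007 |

At 1 km, from the table: ρ = 1.112 kg/m³.
Level flight ⇒ L = W = m·g = 1570 × 9.81 = 15402 N.
Dynamic pressure q = 0.5 × 1.112 × 65.4² = 2378 Pa.
Required CL = L/(qS) = 15402/(2378·12.1) = 0.5352.
CD = 0.0239 + 0.0387 × 0.5352² = 0.03499.
D = q·S·CD = 2378 × 12.1 × 0.03499 = 1007 N

D = 1010 N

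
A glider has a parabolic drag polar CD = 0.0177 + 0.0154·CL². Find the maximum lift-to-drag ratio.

(L/D)max = 30.3

For CD = CD0 + K·CL², (L/D)max occurs at CL* = √(CD0/K) and equals 1/(2√(K·CD0)).
(L/D)max = 1/(2√(0.0154 × 0.0177)) = 1/(2 × 0.01651) = 30.3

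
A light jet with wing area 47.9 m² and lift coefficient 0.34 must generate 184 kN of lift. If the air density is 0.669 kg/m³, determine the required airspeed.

v = 184 m/s

L = ½ρv²S·CL ⇒ v = √(2L/(ρ·S·CL))
v = √(2 × 1.84×10^5 / (0.669 × 47.9 × 0.34)) = √33780 = 184 m/s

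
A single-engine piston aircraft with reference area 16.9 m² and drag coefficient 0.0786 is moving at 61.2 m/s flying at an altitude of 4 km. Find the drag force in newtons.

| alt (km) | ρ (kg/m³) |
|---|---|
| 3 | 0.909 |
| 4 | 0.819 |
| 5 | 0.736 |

D = 2040 N

At 4 km, from the table: ρ = 0.819 kg/m³.
D = ½ρv²S·CD = ½ × 0.819 × 61.2² × 16.9 × 0.0786 = 2040 N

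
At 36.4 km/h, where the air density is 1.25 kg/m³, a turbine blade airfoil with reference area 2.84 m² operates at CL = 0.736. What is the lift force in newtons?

L = 134 N

Convert speed: v = 36.4 km/h ÷ 3.6 = 10.11 m/s.
L = ½ρv²S·CL = ½ × 1.25 × 10.11² × 2.84 × 0.736 = 134 N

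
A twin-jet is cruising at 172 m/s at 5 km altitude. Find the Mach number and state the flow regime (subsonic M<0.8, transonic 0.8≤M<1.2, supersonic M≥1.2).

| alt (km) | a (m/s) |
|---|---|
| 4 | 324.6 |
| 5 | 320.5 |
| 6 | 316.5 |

At 5 km, from the table: a = 320.5 m/s.
M = v/a = 172 / 320.5 = 0.537
M = 0.537 → subsonic.

M = 0.537 (subsonic)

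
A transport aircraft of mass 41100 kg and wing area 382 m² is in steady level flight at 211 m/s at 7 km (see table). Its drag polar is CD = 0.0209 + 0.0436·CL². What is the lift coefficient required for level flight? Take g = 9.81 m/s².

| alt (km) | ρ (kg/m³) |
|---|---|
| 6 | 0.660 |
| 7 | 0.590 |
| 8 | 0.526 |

At 7 km, from the table: ρ = 0.590 kg/m³.
Level flight ⇒ L = W = m·g = 41100 × 9.81 = 4.0319×10^5 N.
q = ½ρv² = ½ × 0.59 × 211² = 13130 Pa.
CL = W/(q·S) = 4.0319×10^5 / (13130 × 382) = 0.08036.

CL = 0.0804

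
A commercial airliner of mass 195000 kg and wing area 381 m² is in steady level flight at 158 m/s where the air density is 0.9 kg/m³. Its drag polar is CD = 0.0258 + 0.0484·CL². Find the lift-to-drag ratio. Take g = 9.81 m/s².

L/D = 12.6

Weight W = mg = 195000 × 9.81 = 1.913×10^6 N; in level flight L = W.
q = ½ρv² = ½ × 0.9 × 158² = 11230 Pa.
Required CL = L/(qS) = 1.913×10^6/(11230·381) = 0.4469.
CD = 0.0258 + 0.0484 × 0.4469² = 0.03547.
L/D = CL/CD = 0.4469 / 0.03547 = 12.6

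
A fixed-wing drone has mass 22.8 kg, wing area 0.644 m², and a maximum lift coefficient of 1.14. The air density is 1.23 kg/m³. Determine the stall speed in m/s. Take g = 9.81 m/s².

V_stall = 22.3 m/s

Weight W = mg = 22.8 × 9.81 = 223.7 N.
V_stall = √(2W/(ρ·S·CL,max)) = √(2 × 223.7 / (1.23 × 0.644 × 1.14))
V_stall = √495.4 = 22.3 m/s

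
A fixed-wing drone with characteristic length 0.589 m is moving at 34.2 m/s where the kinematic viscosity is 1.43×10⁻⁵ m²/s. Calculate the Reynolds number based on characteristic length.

Re = 1.41×10^6

Re = v·c/ν = 34.2 × 0.589 / (1.43×10⁻⁵) = 1.41×10^6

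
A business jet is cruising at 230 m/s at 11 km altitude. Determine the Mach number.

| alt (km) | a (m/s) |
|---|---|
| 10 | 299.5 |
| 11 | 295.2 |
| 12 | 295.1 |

At 11 km, from the table: a = 295.2 m/s.
M = v/a = 230 / 295.2 = 0.779

M = 0.779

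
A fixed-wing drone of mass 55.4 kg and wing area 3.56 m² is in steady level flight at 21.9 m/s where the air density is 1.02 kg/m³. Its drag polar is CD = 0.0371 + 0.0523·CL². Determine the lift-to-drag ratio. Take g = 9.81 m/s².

L/D = 10.9

Level flight ⇒ L = W = m·g = 55.4 × 9.81 = 543.47 N.
q = ½ρv² = ½ × 1.02 × 21.9² = 244.6 Pa.
Required CL = L/(qS) = 543.47/(244.6·3.56) = 0.6241.
CD = 0.0371 + 0.0523 × 0.6241² = 0.05747.
L/D = CL/CD = 0.6241 / 0.05747 = 10.9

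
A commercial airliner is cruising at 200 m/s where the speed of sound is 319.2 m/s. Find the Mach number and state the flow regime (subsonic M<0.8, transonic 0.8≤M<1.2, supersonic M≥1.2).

M = v/a = 200 / 319.2 = 0.627
M = 0.627 → subsonic.

M = 0.627 (subsonic)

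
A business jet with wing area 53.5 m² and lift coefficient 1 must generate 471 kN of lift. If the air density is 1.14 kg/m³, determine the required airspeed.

L = ½ρv²S·CL ⇒ v = √(2L/(ρ·S·CL))
v = √(2 × 4.71×10^5 / (1.14 × 53.5 × 1)) = √15450 = 124 m/s

v = 124 m/s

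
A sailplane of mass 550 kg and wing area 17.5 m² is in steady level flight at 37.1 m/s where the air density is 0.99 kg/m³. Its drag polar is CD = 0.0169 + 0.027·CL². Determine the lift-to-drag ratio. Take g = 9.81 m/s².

Level flight ⇒ L = W = m·g = 550 × 9.81 = 5395.5 N.
Dynamic pressure q = 0.5 × 0.99 × 37.1² = 681.3 Pa.
Required CL = L/(qS) = 5395.5/(681.3·17.5) = 0.4525.
CD = 0.0169 + 0.027 × 0.4525² = 0.02243.
L/D = CL/CD = 0.4525 / 0.02243 = 20.2

L/D = 20.2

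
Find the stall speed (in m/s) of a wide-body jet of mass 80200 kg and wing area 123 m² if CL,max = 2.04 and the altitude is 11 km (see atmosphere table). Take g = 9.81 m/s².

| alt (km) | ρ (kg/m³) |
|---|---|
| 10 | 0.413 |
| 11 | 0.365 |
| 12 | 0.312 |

V_stall = 131 m/s

At 11 km, from the table: ρ = 0.365 kg/m³.
Weight W = mg = 80200 × 9.81 = 7.868×10^5 N.
V_stall = √(2W/(ρ·S·CL,max)) = √(2 × 7.868×10^5 / (0.365 × 123 × 2.04))
V_stall = √17180 = 131 m/s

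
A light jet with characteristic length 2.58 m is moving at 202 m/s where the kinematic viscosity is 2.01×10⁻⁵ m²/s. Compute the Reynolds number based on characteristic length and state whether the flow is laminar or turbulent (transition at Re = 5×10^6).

Re = 2.59×10^7 (turbulent)

Re = v·c/ν = 202 × 2.58 / (2.01×10⁻⁵) = 2.59×10^7
Since 2.59×10^7 > 5×10^6, the flow is turbulent.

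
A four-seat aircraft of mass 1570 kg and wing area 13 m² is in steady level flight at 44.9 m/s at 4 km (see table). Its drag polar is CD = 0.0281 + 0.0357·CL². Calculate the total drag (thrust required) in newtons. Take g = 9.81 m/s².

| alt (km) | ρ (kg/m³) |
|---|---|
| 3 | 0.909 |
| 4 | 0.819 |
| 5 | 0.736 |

D = 1090 N

At 4 km, from the table: ρ = 0.819 kg/m³.
Weight W = mg = 1570 × 9.81 = 15402 N; in level flight L = W.
q = ½ρv² = ½ × 0.819 × 44.9² = 825.6 Pa.
CL = W/(q·S) = 15402 / (825.6 × 13) = 1.435.
CD = 0.0281 + 0.0357 × 1.435² = 0.1016.
D = q·S·CD = 825.6 × 13 × 0.1016 = 1091 N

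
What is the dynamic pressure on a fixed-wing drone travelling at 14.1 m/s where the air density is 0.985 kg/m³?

q = ½ρv² = ½ × 0.985 × 14.1² = 97.9 Pa

q = 97.9 Pa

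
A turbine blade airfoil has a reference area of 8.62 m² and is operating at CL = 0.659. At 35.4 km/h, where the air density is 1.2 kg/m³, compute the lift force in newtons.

L = 330 N

Convert speed: v = 35.4 km/h ÷ 3.6 = 9.833 m/s.
L = ½ρv²S·CL = ½ × 1.2 × 9.833² × 8.62 × 0.659 = 330 N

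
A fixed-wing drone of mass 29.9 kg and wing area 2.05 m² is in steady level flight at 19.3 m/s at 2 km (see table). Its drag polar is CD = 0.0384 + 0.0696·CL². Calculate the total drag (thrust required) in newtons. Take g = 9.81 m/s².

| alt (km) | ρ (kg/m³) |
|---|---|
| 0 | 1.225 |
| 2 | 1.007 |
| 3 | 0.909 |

D = 30.3 N

At 2 km, from the table: ρ = 1.007 kg/m³.
In steady level flight, lift balances weight: W = mg = 29.9 × 9.81 = 293.32 N.
q = ½ρv² = ½ × 1.007 × 19.3² = 187.5 Pa.
CL = 2W/(ρv²S) = 2×293.32/(1.007×19.3²×2.05) = 0.7629.
CD = 0.0384 + 0.0696 × 0.7629² = 0.07891.
D = q·S·CD = 187.5 × 2.05 × 0.07891 = 30.34 N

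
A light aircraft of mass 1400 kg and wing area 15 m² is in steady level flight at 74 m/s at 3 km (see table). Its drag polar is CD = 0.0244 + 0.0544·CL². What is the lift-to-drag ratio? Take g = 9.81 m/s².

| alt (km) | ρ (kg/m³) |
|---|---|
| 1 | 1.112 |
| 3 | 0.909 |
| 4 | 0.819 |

L/D = 11.6

At 3 km, from the table: ρ = 0.909 kg/m³.
In steady level flight, lift balances weight: W = mg = 1400 × 9.81 = 13734 N.
q = ½ρv² = ½ × 0.909 × 74² = 2489 Pa.
Required CL = L/(qS) = 13734/(2489·15) = 0.3679.
CD = 0.0244 + 0.0544 × 0.3679² = 0.03176.
L/D = CL/CD = 0.3679 / 0.03176 = 11.6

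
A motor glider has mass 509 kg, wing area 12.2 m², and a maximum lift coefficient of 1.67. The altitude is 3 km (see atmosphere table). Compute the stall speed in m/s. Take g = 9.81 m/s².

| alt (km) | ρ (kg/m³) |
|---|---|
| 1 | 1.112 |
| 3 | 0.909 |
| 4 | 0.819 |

V_stall = 23.2 m/s

At 3 km, from the table: ρ = 0.909 kg/m³.
Stall occurs when L = W at CL,max. W = mg = 509 × 9.81 = 4993 N.
V_stall = √(2W/(ρ·S·CL,max)) = √(2 × 4993 / (0.909 × 12.2 × 1.67))
V_stall = √539.2 = 23.2 m/s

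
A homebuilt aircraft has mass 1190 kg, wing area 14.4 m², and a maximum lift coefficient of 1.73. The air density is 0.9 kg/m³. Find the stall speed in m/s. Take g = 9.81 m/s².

V_stall = 32.3 m/s

Stall occurs when L = W at CL,max. W = mg = 1190 × 9.81 = 11670 N.
From L = ½ρV²S·CL,max = W: V_stall = √(2W/(ρSCL,max)) = √(2·11670/(0.9·14.4·1.73))
V_stall = √1041 = 32.3 m/s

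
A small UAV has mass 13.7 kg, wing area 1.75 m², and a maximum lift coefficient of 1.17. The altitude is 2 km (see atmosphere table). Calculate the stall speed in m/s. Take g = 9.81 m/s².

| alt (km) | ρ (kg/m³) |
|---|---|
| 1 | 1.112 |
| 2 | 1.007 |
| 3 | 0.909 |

V_stall = 11.4 m/s

At 2 km, from the table: ρ = 1.007 kg/m³.
Stall occurs when L = W at CL,max. W = mg = 13.7 × 9.81 = 134.4 N.
V_stall = √(2W/(ρ·S·CL,max)) = √(2 × 134.4 / (1.007 × 1.75 × 1.17))
V_stall = √130.4 = 11.4 m/s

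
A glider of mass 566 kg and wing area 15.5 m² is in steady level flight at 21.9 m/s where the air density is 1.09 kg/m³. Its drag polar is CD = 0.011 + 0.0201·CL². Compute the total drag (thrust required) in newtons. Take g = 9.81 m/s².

D = 198 N

Level flight ⇒ L = W = m·g = 566 × 9.81 = 5552.5 N.
q = ½ρv² = ½ × 1.09 × 21.9² = 261.4 Pa.
Required CL = L/(qS) = 5552.5/(261.4·15.5) = 1.37.
CD = 0.011 + 0.0201 × 1.37² = 0.04875.
D = q·S·CD = 261.4 × 15.5 × 0.04875 = 197.5 N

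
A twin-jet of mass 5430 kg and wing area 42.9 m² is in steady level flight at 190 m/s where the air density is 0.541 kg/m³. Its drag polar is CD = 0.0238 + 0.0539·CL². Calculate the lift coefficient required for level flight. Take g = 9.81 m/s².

In steady level flight, lift balances weight: W = mg = 5430 × 9.81 = 53268 N.
Dynamic pressure q = 0.5 × 0.541 × 190² = 9765 Pa.
CL = 2W/(ρv²S) = 2×53268/(0.541×190²×42.9) = 0.1272.

CL = 0.127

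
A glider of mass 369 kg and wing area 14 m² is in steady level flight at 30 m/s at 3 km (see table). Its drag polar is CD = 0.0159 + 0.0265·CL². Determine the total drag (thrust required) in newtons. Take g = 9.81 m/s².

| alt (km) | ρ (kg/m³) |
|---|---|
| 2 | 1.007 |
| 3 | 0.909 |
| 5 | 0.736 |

At 3 km, from the table: ρ = 0.909 kg/m³.
Weight W = mg = 369 × 9.81 = 3619.9 N; in level flight L = W.
Dynamic pressure q = 0.5 × 0.909 × 30² = 409.1 Pa.
CL = 2W/(ρv²S) = 2×3619.9/(0.909×30²×14) = 0.6321.
CD = 0.0159 + 0.0265 × 0.6321² = 0.02649.
D = q·S·CD = 409.1 × 14 × 0.02649 = 151.7 N

D = 152 N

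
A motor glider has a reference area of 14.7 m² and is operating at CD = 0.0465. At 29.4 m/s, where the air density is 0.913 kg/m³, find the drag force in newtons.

D = 270 N

D = ½ρv²S·CD = ½ × 0.913 × 29.4² × 14.7 × 0.0465 = 270 N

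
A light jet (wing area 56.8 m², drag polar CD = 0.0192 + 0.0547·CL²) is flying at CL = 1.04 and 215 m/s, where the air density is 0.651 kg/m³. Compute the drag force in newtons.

D = 67000 N

CD = 0.0192 + 0.0547 × 1.04² = 0.07836
D = ½ρv²S·CD = ½ × 0.651 × 215² × 56.8 × 0.07836 = 67000 N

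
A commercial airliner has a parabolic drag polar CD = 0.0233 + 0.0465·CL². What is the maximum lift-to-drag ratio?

For CD = CD0 + K·CL², (L/D)max occurs at CL* = √(CD0/K) and equals 1/(2√(K·CD0)).
(L/D)max = 1/(2√(0.0465 × 0.0233)) = 1/(2 × 0.03292) = 15.2

(L/D)max = 15.2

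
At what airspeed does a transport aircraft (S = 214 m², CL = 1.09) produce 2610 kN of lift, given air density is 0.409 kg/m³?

L = ½ρv²S·CL ⇒ v = √(2L/(ρ·S·CL))
v = √(2 × 2.61×10^6 / (0.409 × 214 × 1.09)) = √54720 = 234 m/s

v = 234 m/s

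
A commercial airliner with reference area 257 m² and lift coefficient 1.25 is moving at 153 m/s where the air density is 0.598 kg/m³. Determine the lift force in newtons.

Dynamic pressure q = ½ρv² = ½ × 0.598 × 153² = 6999 Pa.
L = q·S·CL = 6999 × 257 × 1.25 = 2.25×10^6 N ≈ 2250 kN

L = 2.25×10^6 N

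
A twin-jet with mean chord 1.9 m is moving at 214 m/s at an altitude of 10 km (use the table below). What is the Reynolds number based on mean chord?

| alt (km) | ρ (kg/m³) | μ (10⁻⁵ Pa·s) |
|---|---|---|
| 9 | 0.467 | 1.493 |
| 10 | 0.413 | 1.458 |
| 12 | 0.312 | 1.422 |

At 10 km, from the table: ρ = 0.413 kg/m³, μ = 1.458×10⁻⁵ Pa·s.
Re = ρ·v·c/μ = 0.413 × 214 × 1.9 / (1.458×10⁻⁵) = 1.15×10^7

Re = 1.15×10^7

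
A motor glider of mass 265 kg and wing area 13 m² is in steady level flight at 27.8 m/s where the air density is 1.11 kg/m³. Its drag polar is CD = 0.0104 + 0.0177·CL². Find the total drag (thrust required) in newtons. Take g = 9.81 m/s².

D = 79.4 N

In steady level flight, lift balances weight: W = mg = 265 × 9.81 = 2599.7 N.
Dynamic pressure q = 0.5 × 1.11 × 27.8² = 428.9 Pa.
CL = W/(q·S) = 2599.7 / (428.9 × 13) = 0.4662.
CD = 0.0104 + 0.0177 × 0.4662² = 0.01425.
D = q·S·CD = 428.9 × 13 × 0.01425 = 79.44 N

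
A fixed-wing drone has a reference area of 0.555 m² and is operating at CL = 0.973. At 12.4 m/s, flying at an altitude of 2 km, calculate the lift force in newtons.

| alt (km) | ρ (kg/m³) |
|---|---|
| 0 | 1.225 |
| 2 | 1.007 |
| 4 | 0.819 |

L = 41.8 N

At 2 km, from the table: ρ = 1.007 kg/m³.
Dynamic pressure q = ½ρv² = ½ × 1.007 × 12.4² = 77.42 Pa.
L = q·S·CL = 77.42 × 0.555 × 0.973 = 41.8 N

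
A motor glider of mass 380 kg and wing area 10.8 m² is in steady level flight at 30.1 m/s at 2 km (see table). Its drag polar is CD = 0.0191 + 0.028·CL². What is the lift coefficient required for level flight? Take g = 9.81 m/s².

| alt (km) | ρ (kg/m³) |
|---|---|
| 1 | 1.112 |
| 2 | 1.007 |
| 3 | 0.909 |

At 2 km, from the table: ρ = 1.007 kg/m³.
In steady level flight, lift balances weight: W = mg = 380 × 9.81 = 3727.8 N.
q = ½ρv² = ½ × 1.007 × 30.1² = 456.2 Pa.
CL = W/(q·S) = 3727.8 / (456.2 × 10.8) = 0.7567.

CL = 0.757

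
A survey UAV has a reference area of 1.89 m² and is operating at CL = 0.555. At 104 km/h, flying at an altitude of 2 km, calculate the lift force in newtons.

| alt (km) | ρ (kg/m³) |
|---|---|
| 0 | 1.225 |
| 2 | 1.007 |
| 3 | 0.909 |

L = 441 N

At 2 km, from the table: ρ = 1.007 kg/m³.
Convert speed: v = 104 km/h ÷ 3.6 = 28.89 m/s.
Dynamic pressure q = ½ρv² = ½ × 1.007 × 28.89² = 420.2 Pa.
L = q·S·CL = 420.2 × 1.89 × 0.555 = 441 N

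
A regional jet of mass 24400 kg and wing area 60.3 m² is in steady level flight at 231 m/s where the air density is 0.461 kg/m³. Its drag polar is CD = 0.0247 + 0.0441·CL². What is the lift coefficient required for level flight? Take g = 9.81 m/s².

Level flight ⇒ L = W = m·g = 24400 × 9.81 = 2.3936×10^5 N.
q = ½ρv² = ½ × 0.461 × 231² = 12300 Pa.
CL = W/(q·S) = 2.3936×10^5 / (12300 × 60.3) = 0.3227.

CL = 0.323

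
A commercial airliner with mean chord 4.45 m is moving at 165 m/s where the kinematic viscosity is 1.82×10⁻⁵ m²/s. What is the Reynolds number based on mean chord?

Re = v·c/ν = 165 × 4.45 / (1.82×10⁻⁵) = 4.03×10^7

Re = 4.03×10^7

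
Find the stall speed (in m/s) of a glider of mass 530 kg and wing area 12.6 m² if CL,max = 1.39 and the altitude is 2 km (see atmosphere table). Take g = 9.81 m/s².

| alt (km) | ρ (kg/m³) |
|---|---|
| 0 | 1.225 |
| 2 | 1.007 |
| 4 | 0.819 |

At 2 km, from the table: ρ = 1.007 kg/m³.
Weight W = mg = 530 × 9.81 = 5199 N.
V_stall = √(2W/(ρ·S·CL,max)) = √(2 × 5199 / (1.007 × 12.6 × 1.39))
V_stall = √589.6 = 24.3 m/s

V_stall = 24.3 m/s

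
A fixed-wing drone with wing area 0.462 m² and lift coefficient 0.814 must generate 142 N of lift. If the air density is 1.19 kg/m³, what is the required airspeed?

v = 25.2 m/s

L = ½ρv²S·CL ⇒ v = √(2L/(ρ·S·CL))
v = √(2 × 142 / (1.19 × 0.462 × 0.814)) = √634.6 = 25.2 m/s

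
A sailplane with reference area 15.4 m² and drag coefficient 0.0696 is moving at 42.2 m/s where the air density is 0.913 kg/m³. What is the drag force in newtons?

Dynamic pressure q = ½ρv² = ½ × 0.913 × 42.2² = 813 Pa.
D = q·S·CD = 813 × 15.4 × 0.0696 = 871 N

D = 871 N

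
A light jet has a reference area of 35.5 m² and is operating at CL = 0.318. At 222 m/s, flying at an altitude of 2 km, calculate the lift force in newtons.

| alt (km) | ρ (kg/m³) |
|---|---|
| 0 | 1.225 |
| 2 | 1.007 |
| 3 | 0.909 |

L = 2.8×10^5 N

At 2 km, from the table: ρ = 1.007 kg/m³.
Dynamic pressure q = ½ρv² = ½ × 1.007 × 222² = 24810 Pa.
L = q·S·CL = 24810 × 35.5 × 0.318 = 2.8×10^5 N ≈ 280 kN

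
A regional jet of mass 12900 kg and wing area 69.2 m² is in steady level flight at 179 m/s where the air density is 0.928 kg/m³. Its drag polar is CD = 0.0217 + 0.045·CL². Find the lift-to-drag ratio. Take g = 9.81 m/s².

L/D = 5.5

Level flight ⇒ L = W = m·g = 12900 × 9.81 = 1.2655×10^5 N.
q = ½ρv² = ½ × 0.928 × 179² = 14870 Pa.
CL = 2W/(ρv²S) = 2×1.2655×10^5/(0.928×179²×69.2) = 0.123.
CD = 0.0217 + 0.045 × 0.123² = 0.02238.
L/D = CL/CD = 0.123 / 0.02238 = 5.5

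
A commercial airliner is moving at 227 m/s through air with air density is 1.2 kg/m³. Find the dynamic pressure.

q = ½ρv² = ½ × 1.2 × 227² = 30900 Pa

q = 30900 Pa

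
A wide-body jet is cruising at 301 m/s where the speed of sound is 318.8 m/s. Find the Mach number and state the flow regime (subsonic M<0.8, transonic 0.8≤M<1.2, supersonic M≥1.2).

M = 0.944 (transonic)

M = v/a = 301 / 318.8 = 0.944
M = 0.944 → transonic.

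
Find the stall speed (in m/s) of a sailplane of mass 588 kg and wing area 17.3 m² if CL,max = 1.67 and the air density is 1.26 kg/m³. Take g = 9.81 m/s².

V_stall = 17.8 m/s

Stall occurs when L = W at CL,max. W = mg = 588 × 9.81 = 5768 N.
From L = ½ρV²S·CL,max = W: V_stall = √(2W/(ρSCL,max)) = √(2·5768/(1.26·17.3·1.67))
V_stall = √316.9 = 17.8 m/s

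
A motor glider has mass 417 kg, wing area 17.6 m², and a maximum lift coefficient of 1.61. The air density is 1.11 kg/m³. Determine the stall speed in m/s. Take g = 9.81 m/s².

V_stall = 16.1 m/s

At stall, lift equals weight: L = W = m·g = 417 × 9.81 = 4091 N.
V_stall = √(2W/(ρ·S·CL,max)) = √(2 × 4091 / (1.11 × 17.6 × 1.61))
V_stall = √260.1 = 16.1 m/s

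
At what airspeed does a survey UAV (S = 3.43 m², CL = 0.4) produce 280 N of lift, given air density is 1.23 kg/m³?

L = ½ρv²S·CL ⇒ v = √(2L/(ρ·S·CL))
v = √(2 × 280 / (1.23 × 3.43 × 0.4)) = √331.8 = 18.2 m/s

v = 18.2 m/s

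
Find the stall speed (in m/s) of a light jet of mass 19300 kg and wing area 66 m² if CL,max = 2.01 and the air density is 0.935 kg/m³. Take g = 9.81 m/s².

V_stall = 55.3 m/s

Weight W = mg = 19300 × 9.81 = 1.893×10^5 N.
V_stall = √(2W/(ρ·S·CL,max)) = √(2 × 1.893×10^5 / (0.935 × 66 × 2.01))
V_stall = √3053 = 55.3 m/s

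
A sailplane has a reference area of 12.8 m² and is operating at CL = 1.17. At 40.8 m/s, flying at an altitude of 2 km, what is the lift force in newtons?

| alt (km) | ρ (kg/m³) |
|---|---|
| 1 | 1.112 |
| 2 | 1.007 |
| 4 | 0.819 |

L = 12600 N

At 2 km, from the table: ρ = 1.007 kg/m³.
Dynamic pressure q = ½ρv² = ½ × 1.007 × 40.8² = 838.1 Pa.
L = q·S·CL = 838.1 × 12.8 × 1.17 = 12600 N ≈ 12.6 kN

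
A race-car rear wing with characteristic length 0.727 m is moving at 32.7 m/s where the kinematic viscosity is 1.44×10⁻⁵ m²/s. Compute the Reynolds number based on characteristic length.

Re = v·c/ν = 32.7 × 0.727 / (1.44×10⁻⁵) = 1.65×10^6

Re = 1.65×10^6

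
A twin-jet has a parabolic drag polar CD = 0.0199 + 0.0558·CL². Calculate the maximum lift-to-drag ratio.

(L/D)max = 15

For CD = CD0 + K·CL², (L/D)max occurs at CL* = √(CD0/K) and equals 1/(2√(K·CD0)).
(L/D)max = 1/(2√(0.0558 × 0.0199)) = 1/(2 × 0.03332) = 15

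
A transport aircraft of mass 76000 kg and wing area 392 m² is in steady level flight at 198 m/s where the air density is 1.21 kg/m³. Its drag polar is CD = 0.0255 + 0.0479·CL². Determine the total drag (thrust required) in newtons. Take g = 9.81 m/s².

Level flight ⇒ L = W = m·g = 76000 × 9.81 = 7.4556×10^5 N.
Dynamic pressure q = 0.5 × 1.21 × 198² = 23720 Pa.
CL = W/(q·S) = 7.4556×10^5 / (23720 × 392) = 0.08019.
CD = 0.0255 + 0.0479 × 0.08019² = 0.02581.
D = q·S·CD = 23720 × 392 × 0.02581 = 2.4×10^5 N

D = 2.4×10^5 N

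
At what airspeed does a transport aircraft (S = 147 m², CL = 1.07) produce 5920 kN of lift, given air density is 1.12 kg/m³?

L = ½ρv²S·CL ⇒ v = √(2L/(ρ·S·CL))
v = √(2 × 5.92×10^6 / (1.12 × 147 × 1.07)) = √67210 = 259 m/s

v = 259 m/s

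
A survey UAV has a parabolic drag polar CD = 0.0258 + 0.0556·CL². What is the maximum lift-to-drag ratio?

For CD = CD0 + K·CL², (L/D)max occurs at CL* = √(CD0/K) and equals 1/(2√(K·CD0)).
(L/D)max = 1/(2√(0.0556 × 0.0258)) = 1/(2 × 0.03787) = 13.2

(L/D)max = 13.2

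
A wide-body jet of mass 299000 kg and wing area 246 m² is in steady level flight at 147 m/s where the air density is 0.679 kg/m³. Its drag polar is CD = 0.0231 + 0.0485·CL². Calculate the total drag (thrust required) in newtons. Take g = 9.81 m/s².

D = 2.73×10^5 N

In steady level flight, lift balances weight: W = mg = 299000 × 9.81 = 2.9332×10^6 N.
q = ½ρv² = ½ × 0.679 × 147² = 7336 Pa.
Required CL = L/(qS) = 2.9332×10^6/(7336·246) = 1.625.
CD = 0.0231 + 0.0485 × 1.625² = 0.1512.
D = q·S·CD = 7336 × 246 × 0.1512 = 2.729×10^5 N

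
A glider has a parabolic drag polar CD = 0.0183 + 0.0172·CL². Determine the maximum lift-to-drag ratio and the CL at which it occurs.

For CD = CD0 + K·CL², (L/D)max occurs at CL* = √(CD0/K) and equals 1/(2√(K·CD0)).
(L/D)max = 1/(2√(0.0172 × 0.0183)) = 1/(2 × 0.01774) = 28.2
CL* = √(0.0183/0.0172) = 1.03

(L/D)max = 28.2, at CL = 1.03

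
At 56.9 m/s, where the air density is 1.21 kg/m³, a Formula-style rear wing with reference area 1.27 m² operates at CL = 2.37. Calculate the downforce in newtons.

L = 5900 N

Dynamic pressure q = ½ρv² = ½ × 1.21 × 56.9² = 1959 Pa.
L = q·S·CL = 1959 × 1.27 × 2.37 = 5900 N ≈ 5.9 kN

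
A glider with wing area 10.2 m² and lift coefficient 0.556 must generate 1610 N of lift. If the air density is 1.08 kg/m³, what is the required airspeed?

L = ½ρv²S·CL ⇒ v = √(2L/(ρ·S·CL))
v = √(2 × 1610 / (1.08 × 10.2 × 0.556)) = √525.7 = 22.9 m/s

v = 22.9 m/s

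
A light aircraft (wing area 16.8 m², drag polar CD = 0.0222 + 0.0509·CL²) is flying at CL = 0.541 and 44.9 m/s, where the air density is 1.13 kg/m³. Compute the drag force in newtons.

D = 710 N

CD = 0.0222 + 0.0509 × 0.541² = 0.0371
D = ½ρv²S·CD = ½ × 1.13 × 44.9² × 16.8 × 0.0371 = 710 N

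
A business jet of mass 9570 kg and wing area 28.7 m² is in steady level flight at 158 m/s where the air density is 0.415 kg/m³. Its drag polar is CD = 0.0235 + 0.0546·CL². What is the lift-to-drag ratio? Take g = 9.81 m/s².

Weight W = mg = 9570 × 9.81 = 93882 N; in level flight L = W.
Dynamic pressure q = 0.5 × 0.415 × 158² = 5180 Pa.
Required CL = L/(qS) = 93882/(5180·28.7) = 0.6315.
CD = 0.0235 + 0.0546 × 0.6315² = 0.04527.
L/D = CL/CD = 0.6315 / 0.04527 = 13.9

L/D = 13.9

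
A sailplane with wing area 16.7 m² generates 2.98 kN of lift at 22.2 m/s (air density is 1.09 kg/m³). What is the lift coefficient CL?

From L = ½ρv²S·CL, rearranging gives CL = 2L/(ρv²S).
CL = 2 × 2980 / (1.09 × 22.2² × 16.7) = 0.664

CL = 0.664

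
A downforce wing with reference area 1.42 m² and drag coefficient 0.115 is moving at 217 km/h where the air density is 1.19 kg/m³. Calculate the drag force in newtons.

Convert speed: v = 217 km/h ÷ 3.6 = 60.28 m/s.
Dynamic pressure q = ½ρv² = ½ × 1.19 × 60.28² = 2162 Pa.
D = q·S·CD = 2162 × 1.42 × 0.115 = 353 N

D = 353 N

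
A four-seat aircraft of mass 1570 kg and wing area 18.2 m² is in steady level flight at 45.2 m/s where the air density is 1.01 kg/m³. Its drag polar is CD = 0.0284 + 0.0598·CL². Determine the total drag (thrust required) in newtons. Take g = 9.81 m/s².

In steady level flight, lift balances weight: W = mg = 1570 × 9.81 = 15402 N.
q = ½ρv² = ½ × 1.01 × 45.2² = 1032 Pa.
Required CL = L/(qS) = 15402/(1032·18.2) = 0.8202.
CD = 0.0284 + 0.0598 × 0.8202² = 0.06863.
D = q·S·CD = 1032 × 18.2 × 0.06863 = 1289 N

D = 1290 N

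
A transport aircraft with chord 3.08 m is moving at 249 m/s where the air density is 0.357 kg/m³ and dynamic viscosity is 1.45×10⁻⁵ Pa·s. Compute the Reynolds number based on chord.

Re = 1.89×10^7

Re = ρ·v·c/μ = 0.357 × 249 × 3.08 / (1.45×10⁻⁵) = 1.89×10^7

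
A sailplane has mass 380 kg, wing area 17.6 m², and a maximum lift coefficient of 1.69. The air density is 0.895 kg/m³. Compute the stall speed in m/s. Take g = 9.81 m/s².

V_stall = 16.7 m/s

Stall occurs when L = W at CL,max. W = mg = 380 × 9.81 = 3728 N.
From L = ½ρV²S·CL,max = W: V_stall = √(2W/(ρSCL,max)) = √(2·3728/(0.895·17.6·1.69))
V_stall = √280.1 = 16.7 m/s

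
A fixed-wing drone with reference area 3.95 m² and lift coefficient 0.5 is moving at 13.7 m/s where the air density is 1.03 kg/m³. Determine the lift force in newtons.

L = 191 N

L = ½ρv²S·CL = ½ × 1.03 × 13.7² × 3.95 × 0.5 = 191 N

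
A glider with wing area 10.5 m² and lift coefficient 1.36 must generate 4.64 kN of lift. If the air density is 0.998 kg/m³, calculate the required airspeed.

v = 25.5 m/s

L = ½ρv²S·CL ⇒ v = √(2L/(ρ·S·CL))
v = √(2 × 4640 / (0.998 × 10.5 × 1.36)) = √651.2 = 25.5 m/s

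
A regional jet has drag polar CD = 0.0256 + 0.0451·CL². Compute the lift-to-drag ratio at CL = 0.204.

L/D = 7.42

CD = 0.0256 + 0.0451 × 0.204² = 0.02748
L/D = CL/CD = 0.204 / 0.02748 = 7.42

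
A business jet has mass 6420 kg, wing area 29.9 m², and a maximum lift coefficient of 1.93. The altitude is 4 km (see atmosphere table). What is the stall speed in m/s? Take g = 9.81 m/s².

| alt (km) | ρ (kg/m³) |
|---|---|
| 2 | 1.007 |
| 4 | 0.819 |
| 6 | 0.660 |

At 4 km, from the table: ρ = 0.819 kg/m³.
Stall occurs when L = W at CL,max. W = mg = 6420 × 9.81 = 62980 N.
V_stall = √(2W/(ρ·S·CL,max)) = √(2 × 62980 / (0.819 × 29.9 × 1.93))
V_stall = √2665 = 51.6 m/s

V_stall = 51.6 m/s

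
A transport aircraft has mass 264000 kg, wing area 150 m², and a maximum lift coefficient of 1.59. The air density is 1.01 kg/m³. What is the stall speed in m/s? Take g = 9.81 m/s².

At stall, lift equals weight: L = W = m·g = 264000 × 9.81 = 2.59×10^6 N.
V_stall = √(2W/(ρ·S·CL,max)) = √(2 × 2.59×10^6 / (1.01 × 150 × 1.59))
V_stall = √21500 = 147 m/s

V_stall = 147 m/s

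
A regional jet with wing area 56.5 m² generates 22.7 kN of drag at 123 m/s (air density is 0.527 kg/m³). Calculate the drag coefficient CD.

CD = 0.101

From D = ½ρv²S·CD, rearranging gives CD = 2D/(ρv²S).
CD = 2 × 22700 / (0.527 × 123² × 56.5) = 0.101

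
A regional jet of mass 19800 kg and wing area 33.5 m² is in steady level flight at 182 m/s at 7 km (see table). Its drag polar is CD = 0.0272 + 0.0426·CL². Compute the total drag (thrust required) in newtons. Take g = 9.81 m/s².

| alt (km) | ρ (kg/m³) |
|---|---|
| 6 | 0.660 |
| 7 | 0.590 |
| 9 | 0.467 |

At 7 km, from the table: ρ = 0.590 kg/m³.
Level flight ⇒ L = W = m·g = 19800 × 9.81 = 1.9424×10^5 N.
Dynamic pressure q = 0.5 × 0.59 × 182² = 9772 Pa.
CL = W/(q·S) = 1.9424×10^5 / (9772 × 33.5) = 0.5934.
CD = 0.0272 + 0.0426 × 0.5934² = 0.0422.
D = q·S·CD = 9772 × 33.5 × 0.0422 = 13810 N

D = 13800 N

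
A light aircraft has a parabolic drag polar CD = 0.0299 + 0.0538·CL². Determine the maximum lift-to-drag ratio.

(L/D)max = 12.5

For CD = CD0 + K·CL², (L/D)max occurs at CL* = √(CD0/K) and equals 1/(2√(K·CD0)).
(L/D)max = 1/(2√(0.0538 × 0.0299)) = 1/(2 × 0.04011) = 12.5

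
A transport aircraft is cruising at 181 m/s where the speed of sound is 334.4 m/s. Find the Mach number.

M = 0.541

M = v/a = 181 / 334.4 = 0.541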